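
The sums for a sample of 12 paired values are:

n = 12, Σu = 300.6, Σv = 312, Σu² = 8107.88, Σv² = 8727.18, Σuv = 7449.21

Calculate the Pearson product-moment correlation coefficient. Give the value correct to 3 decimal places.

-0.615

r = (nΣuv − ΣuΣv) / √[(nΣu² − (Σu)²)(nΣv² − (Σv)²)]
Numerator: 12×7449.21 − 300.6×312 = -4396.68
Denominator: √[(97294.56 − 90360.36)(104726.16 − 97344)] = √[6934.2 × 7382.16] = 7154.6750
r = -4396.68 / 7154.6750 ≈ -0.615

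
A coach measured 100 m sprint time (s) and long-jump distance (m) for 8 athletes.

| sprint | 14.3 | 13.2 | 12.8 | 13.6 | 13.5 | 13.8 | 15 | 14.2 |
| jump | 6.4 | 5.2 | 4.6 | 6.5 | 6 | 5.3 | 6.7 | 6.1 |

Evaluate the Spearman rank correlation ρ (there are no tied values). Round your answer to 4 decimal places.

Rank sprint: 7, 2, 1, 4, 3, 5, 8, 6
Rank jump: 6, 2, 1, 7, 4, 3, 8, 5
d = rank(sprint) − rank(jump): 1, 0, 0, -3, -1, 2, 0, 1; Σd² = 16
ρ = 1 − 6Σd² / [n(n²−1)] = 1 − 6×16 / (8×63) = 1 − 96/504 ≈ 0.8095

0.8095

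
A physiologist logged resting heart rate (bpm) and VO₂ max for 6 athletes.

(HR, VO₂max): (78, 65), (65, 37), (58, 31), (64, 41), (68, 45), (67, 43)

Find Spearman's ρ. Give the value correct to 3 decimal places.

0.943

Rank HR: 6, 3, 1, 2, 5, 4
Rank VO₂max: 6, 2, 1, 3, 5, 4
d = rank(HR) − rank(VO₂max): 0, 1, 0, -1, 0, 0; Σd² = 2
ρ = 1 − 6Σd² / [n(n²−1)] = 1 − 6×2 / (6×35) = 1 − 12/210 ≈ 0.943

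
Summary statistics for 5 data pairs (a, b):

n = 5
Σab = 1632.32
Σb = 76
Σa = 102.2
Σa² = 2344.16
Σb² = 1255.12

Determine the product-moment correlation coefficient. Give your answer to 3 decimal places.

0.494

r = (nΣab − ΣaΣb) / √[(nΣa² − (Σa)²)(nΣb² − (Σb)²)]
Numerator: 5×1632.32 − 102.2×76 = 394.4
Denominator: √[(11720.8 − 10444.84)(6275.6 − 5776)] = √[1275.96 × 499.6] = 798.4169
r = 394.4 / 798.4169 ≈ 0.494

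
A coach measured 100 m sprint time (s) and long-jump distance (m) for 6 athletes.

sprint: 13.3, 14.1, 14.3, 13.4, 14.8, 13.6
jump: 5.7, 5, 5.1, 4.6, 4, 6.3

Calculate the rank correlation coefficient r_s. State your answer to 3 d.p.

-0.486

Rank sprint: 1, 4, 5, 2, 6, 3
Rank jump: 5, 3, 4, 2, 1, 6
d = rank(sprint) − rank(jump): -4, 1, 1, 0, 5, -3; Σd² = 52
ρ = 1 − 6Σd² / [n(n²−1)] = 1 − 6×52 / (6×35) = 1 − 312/210 ≈ -0.486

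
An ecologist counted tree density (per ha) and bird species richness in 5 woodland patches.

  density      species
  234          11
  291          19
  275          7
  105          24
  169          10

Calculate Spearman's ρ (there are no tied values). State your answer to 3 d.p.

-0.300

Rank density: 3, 5, 4, 1, 2
Rank species: 3, 4, 1, 5, 2
d = rank(density) − rank(species): 0, 1, 3, -4, 0; Σd² = 26
ρ = 1 − 6Σd² / [n(n²−1)] = 1 − 6×26 / (5×24) = 1 − 156/120 ≈ -0.300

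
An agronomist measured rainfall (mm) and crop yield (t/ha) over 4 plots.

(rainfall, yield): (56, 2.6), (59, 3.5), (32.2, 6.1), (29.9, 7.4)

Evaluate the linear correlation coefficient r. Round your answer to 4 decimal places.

-0.9538

n = 4, Σx = 177.1, Σy = 19.6, Σx² = 8547.85, Σy² = 110.98, Σxy = 769.78
nΣxy − ΣxΣy = 3079.12 − 3471.16 = -392.04
nΣx² − (Σx)² = 34191.4 − 31364.41 = 2826.99; nΣy² − (Σy)² = 443.92 − 384.16 = 59.76
r = -392.04 / √(2826.99 × 59.76) = -392.04 / 411.0242 ≈ -0.9538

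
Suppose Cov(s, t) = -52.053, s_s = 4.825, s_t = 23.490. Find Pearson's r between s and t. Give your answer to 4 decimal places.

r = Cov(s,t) / (s_s · s_t) = -52.053 / (4.825 × 23.490)
  = -52.053 / 113.3392 ≈ -0.4593

-0.4593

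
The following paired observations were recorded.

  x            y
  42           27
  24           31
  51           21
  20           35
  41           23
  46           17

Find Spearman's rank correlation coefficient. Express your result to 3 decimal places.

Rank x: 4, 2, 6, 1, 3, 5
Rank y: 4, 5, 2, 6, 3, 1
d = rank(x) − rank(y): 0, -3, 4, -5, 0, 4; Σd² = 66
ρ = 1 − 6Σd² / [n(n²−1)] = 1 − 6×66 / (6×35) = 1 − 396/210 ≈ -0.886

-0.886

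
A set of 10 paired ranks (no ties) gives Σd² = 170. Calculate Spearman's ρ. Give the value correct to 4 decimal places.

-0.0303

ρ = 1 − 6Σd² / [n(n²−1)] = 1 − 6×170 / (10×99)
  = 1 − 1020/990 = 1 − 1.03030 ≈ -0.0303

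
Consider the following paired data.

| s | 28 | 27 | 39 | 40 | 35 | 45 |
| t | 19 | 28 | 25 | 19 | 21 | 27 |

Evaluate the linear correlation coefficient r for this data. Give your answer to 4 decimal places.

0.1076

n = 6, Σs = 214, Σt = 139, Σs² = 7884, Σt² = 3301, Σst = 4973
nΣst − ΣsΣt = 29838 − 29746 = 92
nΣs² − (Σs)² = 47304 − 45796 = 1508; nΣt² − (Σt)² = 19806 − 19321 = 485
r = 92 / √(1508 × 485) = 92 / 855.2076 ≈ 0.1076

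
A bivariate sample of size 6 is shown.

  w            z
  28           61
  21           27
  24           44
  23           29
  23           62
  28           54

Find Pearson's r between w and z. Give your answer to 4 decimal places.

0.6703

n = 6, Σw = 147, Σz = 277, Σw² = 3643, Σz² = 13987, Σwz = 6936
nΣwz − ΣwΣz = 41616 − 40719 = 897
nΣw² − (Σw)² = 21858 − 21609 = 249; nΣz² − (Σz)² = 83922 − 76729 = 7193
r = 897 / √(249 × 7193) = 897 / 1338.3038 ≈ 0.6703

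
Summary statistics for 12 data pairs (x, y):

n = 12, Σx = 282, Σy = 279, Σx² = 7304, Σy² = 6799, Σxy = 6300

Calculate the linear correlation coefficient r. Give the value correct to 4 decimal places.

r = (nΣxy − ΣxΣy) / √[(nΣx² − (Σx)²)(nΣy² − (Σy)²)]
Numerator: 12×6300 − 282×279 = -3078
Denominator: √[(87648 − 79524)(81588 − 77841)] = √[8124 × 3747] = 5517.3026
r = -3078 / 5517.3026 ≈ -0.5579

-0.5579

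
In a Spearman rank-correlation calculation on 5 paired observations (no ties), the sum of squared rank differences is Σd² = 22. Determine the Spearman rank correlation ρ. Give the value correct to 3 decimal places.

-0.100

ρ = 1 − 6Σd² / [n(n²−1)] = 1 − 6×22 / (5×24)
  = 1 − 132/120 = 1 − 1.1000 ≈ -0.100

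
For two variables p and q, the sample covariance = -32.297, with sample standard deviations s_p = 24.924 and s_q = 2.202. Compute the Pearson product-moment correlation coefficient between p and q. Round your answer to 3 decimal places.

-0.588

r = Cov(p,q) / (s_p · s_q) = -32.297 / (24.924 × 2.202)
  = -32.297 / 54.8826 ≈ -0.588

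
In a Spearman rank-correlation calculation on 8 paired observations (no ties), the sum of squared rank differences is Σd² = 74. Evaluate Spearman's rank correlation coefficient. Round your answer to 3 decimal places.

0.119

ρ = 1 − 6Σd² / [n(n²−1)] = 1 − 6×74 / (8×63)
  = 1 − 444/504 = 1 − 0.8810 ≈ 0.119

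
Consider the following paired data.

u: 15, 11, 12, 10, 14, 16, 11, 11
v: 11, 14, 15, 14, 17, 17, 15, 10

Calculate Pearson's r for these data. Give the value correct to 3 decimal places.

0.294

n = 8, Σu = 100, Σv = 113, Σu² = 1284, Σv² = 1641, Σuv = 1424
nΣuv − ΣuΣv = 11392 − 11300 = 92
nΣu² − (Σu)² = 10272 − 10000 = 272; nΣv² − (Σv)² = 13128 − 12769 = 359
r = 92 / √(272 × 359) = 92 / 312.4868 ≈ 0.294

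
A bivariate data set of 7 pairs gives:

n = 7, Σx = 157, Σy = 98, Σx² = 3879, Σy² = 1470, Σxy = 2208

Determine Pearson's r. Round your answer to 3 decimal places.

0.053

r = (nΣxy − ΣxΣy) / √[(nΣx² − (Σx)²)(nΣy² − (Σy)²)]
Numerator: 7×2208 − 157×98 = 70
Denominator: √[(27153 − 24649)(10290 − 9604)] = √[2504 × 686] = 1310.6273
r = 70 / 1310.6273 ≈ 0.053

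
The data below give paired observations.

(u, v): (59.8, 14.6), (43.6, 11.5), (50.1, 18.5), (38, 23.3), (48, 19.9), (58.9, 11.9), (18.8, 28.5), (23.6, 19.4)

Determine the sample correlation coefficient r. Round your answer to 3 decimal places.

n = 8, Σu = 340.8, Σv = 147.6, Σu² = 16114.62, Σv² = 2956.78, Σuv = 5836.48
nΣuv − ΣuΣv = 46691.84 − 50302.08 = -3610.24
nΣu² − (Σu)² = 128916.96 − 116144.64 = 12772.32; nΣv² − (Σv)² = 23654.24 − 21785.76 = 1868.48
r = -3610.24 / √(12772.32 × 1868.48) = -3610.24 / 4885.1637 ≈ -0.739

-0.739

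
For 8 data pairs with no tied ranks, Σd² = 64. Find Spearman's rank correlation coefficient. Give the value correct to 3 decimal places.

0.238

ρ = 1 − 6Σd² / [n(n²−1)] = 1 − 6×64 / (8×63)
  = 1 − 384/504 = 1 − 0.7619 ≈ 0.238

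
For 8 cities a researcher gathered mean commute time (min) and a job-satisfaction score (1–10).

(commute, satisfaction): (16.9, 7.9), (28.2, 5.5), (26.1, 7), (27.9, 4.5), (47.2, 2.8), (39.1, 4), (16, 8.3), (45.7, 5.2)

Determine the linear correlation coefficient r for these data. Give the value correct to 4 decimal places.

-0.8609

n = 8, Σx = 247.1, Σy = 45.2, Σx² = 8641.61, Σy² = 281.68, Σxy = 1255.86
nΣxy − ΣxΣy = 10046.88 − 11168.92 = -1122.04
nΣx² − (Σx)² = 69132.88 − 61058.41 = 8074.47; nΣy² − (Σy)² = 2253.44 − 2043.04 = 210.4
r = -1122.04 / √(8074.47 × 210.4) = -1122.04 / 1303.4065 ≈ -0.8609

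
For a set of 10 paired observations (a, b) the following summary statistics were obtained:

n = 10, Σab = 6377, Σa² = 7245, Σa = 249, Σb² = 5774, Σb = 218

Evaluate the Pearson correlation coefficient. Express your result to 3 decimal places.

r = (nΣab − ΣaΣb) / √[(nΣa² − (Σa)²)(nΣb² − (Σb)²)]
Numerator: 10×6377 − 249×218 = 9488
Denominator: √[(72450 − 62001)(57740 − 47524)] = √[10449 × 10216] = 10331.8432
r = 9488 / 10331.8432 ≈ 0.918

0.918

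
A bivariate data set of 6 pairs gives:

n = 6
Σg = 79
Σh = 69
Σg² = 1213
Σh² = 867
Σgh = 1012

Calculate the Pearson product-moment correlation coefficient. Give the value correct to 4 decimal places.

r = (nΣgh − ΣgΣh) / √[(nΣg² − (Σg)²)(nΣh² − (Σh)²)]
Numerator: 6×1012 − 79×69 = 621
Denominator: √[(7278 − 6241)(5202 − 4761)] = √[1037 × 441] = 676.2522
r = 621 / 676.2522 ≈ 0.9183

0.9183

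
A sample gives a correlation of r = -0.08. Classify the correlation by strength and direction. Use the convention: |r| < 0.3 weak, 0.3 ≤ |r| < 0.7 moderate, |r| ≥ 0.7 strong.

weak negative

r = -0.08 < 0 so the relationship is negative.
|r| = 0.08, which falls in the weak range.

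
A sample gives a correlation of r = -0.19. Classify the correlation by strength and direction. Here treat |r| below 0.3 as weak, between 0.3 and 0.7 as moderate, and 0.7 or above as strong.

weak negative

r = -0.19 < 0 so the relationship is negative.
|r| = 0.19, which falls in the weak range.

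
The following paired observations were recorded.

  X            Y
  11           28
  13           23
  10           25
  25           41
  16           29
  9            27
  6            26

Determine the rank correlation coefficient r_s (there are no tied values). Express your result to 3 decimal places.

Rank X: 4, 5, 3, 7, 6, 2, 1
Rank Y: 5, 1, 2, 7, 6, 4, 3
d = rank(X) − rank(Y): -1, 4, 1, 0, 0, -2, -2; Σd² = 26
ρ = 1 − 6Σd² / [n(n²−1)] = 1 − 6×26 / (7×48) = 1 − 156/336 ≈ 0.536

0.536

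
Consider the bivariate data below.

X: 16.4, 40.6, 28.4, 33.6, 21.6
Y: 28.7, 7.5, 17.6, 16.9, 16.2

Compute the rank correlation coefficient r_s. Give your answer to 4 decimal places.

-0.7000

Rank X: 1, 5, 3, 4, 2
Rank Y: 5, 1, 4, 3, 2
d = rank(X) − rank(Y): -4, 4, -1, 1, 0; Σd² = 34
ρ = 1 − 6Σd² / [n(n²−1)] = 1 − 6×34 / (5×24) = 1 − 204/120 ≈ -0.7000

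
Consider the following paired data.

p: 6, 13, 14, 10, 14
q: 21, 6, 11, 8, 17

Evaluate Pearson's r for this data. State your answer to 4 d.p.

-0.4899

n = 5, Σp = 57, Σq = 63, Σp² = 697, Σq² = 951, Σpq = 676
nΣpq − ΣpΣq = 3380 − 3591 = -211
nΣp² − (Σp)² = 3485 − 3249 = 236; nΣq² − (Σq)² = 4755 − 3969 = 786
r = -211 / √(236 × 786) = -211 / 430.6925 ≈ -0.4899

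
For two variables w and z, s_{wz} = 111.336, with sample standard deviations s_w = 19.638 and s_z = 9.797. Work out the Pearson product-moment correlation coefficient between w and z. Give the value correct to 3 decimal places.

r = Cov(w,z) / (s_w · s_z) = 111.336 / (19.638 × 9.797)
  = 111.336 / 192.3935 ≈ 0.579

0.579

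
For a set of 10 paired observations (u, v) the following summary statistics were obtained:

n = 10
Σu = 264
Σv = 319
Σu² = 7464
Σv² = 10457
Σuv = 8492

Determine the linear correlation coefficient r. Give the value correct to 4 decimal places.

r = (nΣuv − ΣuΣv) / √[(nΣu² − (Σu)²)(nΣv² − (Σv)²)]
Numerator: 10×8492 − 264×319 = 704
Denominator: √[(74640 − 69696)(104570 − 101761)] = √[4944 × 2809] = 3726.6199
r = 704 / 3726.6199 ≈ 0.1889

0.1889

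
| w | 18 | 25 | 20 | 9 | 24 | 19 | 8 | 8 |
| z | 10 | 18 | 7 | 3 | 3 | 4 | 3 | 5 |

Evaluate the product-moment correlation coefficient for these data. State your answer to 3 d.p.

0.548

n = 8, Σw = 131, Σz = 53, Σw² = 2495, Σz² = 541, Σwz = 1009
nΣwz − ΣwΣz = 8072 − 6943 = 1129
nΣw² − (Σw)² = 19960 − 17161 = 2799; nΣz² − (Σz)² = 4328 − 2809 = 1519
r = 1129 / √(2799 × 1519) = 1129 / 2061.9605 ≈ 0.548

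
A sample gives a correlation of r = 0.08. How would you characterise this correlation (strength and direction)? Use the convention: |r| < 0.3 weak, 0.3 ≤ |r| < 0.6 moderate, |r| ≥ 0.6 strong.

weak positive

r = 0.08 > 0 so the relationship is positive.
|r| = 0.08, which falls in the weak range.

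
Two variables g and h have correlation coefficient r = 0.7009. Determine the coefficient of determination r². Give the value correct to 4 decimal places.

0.4913

r² = (0.7009)² = 0.4913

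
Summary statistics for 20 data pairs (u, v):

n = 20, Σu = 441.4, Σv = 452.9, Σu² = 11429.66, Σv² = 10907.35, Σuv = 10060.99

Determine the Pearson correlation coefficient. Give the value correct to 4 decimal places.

r = (nΣuv − ΣuΣv) / √[(nΣu² − (Σu)²)(nΣv² − (Σv)²)]
Numerator: 20×10060.99 − 441.4×452.9 = 1309.74
Denominator: √[(228593.2 − 194833.96)(218147 − 205118.41)] = √[33759.24 × 13028.59] = 20972.2506
r = 1309.74 / 20972.2506 ≈ 0.0625

0.0625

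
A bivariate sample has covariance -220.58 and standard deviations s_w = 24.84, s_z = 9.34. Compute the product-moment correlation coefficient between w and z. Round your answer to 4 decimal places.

r = Cov(w,z) / (s_w · s_z) = -220.58 / (24.84 × 9.34)
  = -220.58 / 232.0056 ≈ -0.9508

-0.9508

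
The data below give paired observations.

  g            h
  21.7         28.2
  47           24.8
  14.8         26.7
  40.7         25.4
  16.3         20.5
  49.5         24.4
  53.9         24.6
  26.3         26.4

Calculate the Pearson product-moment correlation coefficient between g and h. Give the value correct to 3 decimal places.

n = 8, Σg = 270.2, Σh = 201, Σg² = 10868.26, Σh² = 5086.06, Σgh = 6768.69
nΣgh − ΣgΣh = 54149.52 − 54310.2 = -160.68
nΣg² − (Σg)² = 86946.08 − 73008.04 = 13938.04; nΣh² − (Σh)² = 40688.48 − 40401 = 287.48
r = -160.68 / √(13938.04 × 287.48) = -160.68 / 2001.7262 ≈ -0.080

-0.080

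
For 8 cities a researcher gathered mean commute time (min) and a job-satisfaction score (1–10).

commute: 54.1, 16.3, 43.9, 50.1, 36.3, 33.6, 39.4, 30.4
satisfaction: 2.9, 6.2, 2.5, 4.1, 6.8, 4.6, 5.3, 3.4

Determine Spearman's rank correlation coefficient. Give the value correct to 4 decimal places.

Rank commute: 8, 1, 6, 7, 4, 3, 5, 2
Rank satisfaction: 2, 7, 1, 4, 8, 5, 6, 3
d = rank(commute) − rank(satisfaction): 6, -6, 5, 3, -4, -2, -1, -1; Σd² = 128
ρ = 1 − 6Σd² / [n(n²−1)] = 1 − 6×128 / (8×63) = 1 − 768/504 ≈ -0.5238

-0.5238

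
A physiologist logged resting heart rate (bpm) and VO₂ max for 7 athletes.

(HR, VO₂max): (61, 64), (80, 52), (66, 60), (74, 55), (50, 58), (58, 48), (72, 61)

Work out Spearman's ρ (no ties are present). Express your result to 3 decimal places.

Rank HR: 3, 7, 4, 6, 1, 2, 5
Rank VO₂max: 7, 2, 5, 3, 4, 1, 6
d = rank(HR) − rank(VO₂max): -4, 5, -1, 3, -3, 1, -1; Σd² = 62
ρ = 1 − 6Σd² / [n(n²−1)] = 1 − 6×62 / (7×48) = 1 − 372/336 ≈ -0.107

-0.107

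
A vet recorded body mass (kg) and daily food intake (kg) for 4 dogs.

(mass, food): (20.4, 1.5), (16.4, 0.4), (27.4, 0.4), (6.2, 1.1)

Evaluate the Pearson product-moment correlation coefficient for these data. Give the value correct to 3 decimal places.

n = 4, Σx = 70.4, Σy = 3.4, Σx² = 1474.32, Σy² = 3.78, Σxy = 54.94
nΣxy − ΣxΣy = 219.76 − 239.36 = -19.6
nΣx² − (Σx)² = 5897.28 − 4956.16 = 941.12; nΣy² − (Σy)² = 15.12 − 11.56 = 3.56
r = -19.6 / √(941.12 × 3.56) = -19.6 / 57.8825 ≈ -0.339

-0.339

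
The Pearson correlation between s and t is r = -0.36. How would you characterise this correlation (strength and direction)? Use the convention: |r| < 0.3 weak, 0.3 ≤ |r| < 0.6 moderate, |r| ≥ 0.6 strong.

r = -0.36 < 0 so the relationship is negative.
|r| = 0.36, which falls in the moderate range.

moderate negative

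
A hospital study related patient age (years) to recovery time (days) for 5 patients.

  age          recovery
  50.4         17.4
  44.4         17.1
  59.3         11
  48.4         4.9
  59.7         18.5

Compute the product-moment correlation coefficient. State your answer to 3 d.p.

n = 5, Σx = 262.2, Σy = 68.9, Σx² = 13934.66, Σy² = 1082.43, Σxy = 3630.11
nΣxy − ΣxΣy = 18150.55 − 18065.58 = 84.97
nΣx² − (Σx)² = 69673.3 − 68748.84 = 924.46; nΣy² − (Σy)² = 5412.15 − 4747.21 = 664.94
r = 84.97 / √(924.46 × 664.94) = 84.97 / 784.0347 ≈ 0.108

0.108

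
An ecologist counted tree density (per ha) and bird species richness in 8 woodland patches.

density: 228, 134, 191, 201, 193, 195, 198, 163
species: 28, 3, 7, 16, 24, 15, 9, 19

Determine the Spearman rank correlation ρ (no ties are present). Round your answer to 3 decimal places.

Rank density: 8, 1, 3, 7, 4, 5, 6, 2
Rank species: 8, 1, 2, 5, 7, 4, 3, 6
d = rank(density) − rank(species): 0, 0, 1, 2, -3, 1, 3, -4; Σd² = 40
ρ = 1 − 6Σd² / [n(n²−1)] = 1 − 6×40 / (8×63) = 1 − 240/504 ≈ 0.524

0.524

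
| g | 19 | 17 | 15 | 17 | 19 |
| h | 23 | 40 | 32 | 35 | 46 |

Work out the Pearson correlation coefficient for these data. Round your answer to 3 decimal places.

n = 5, Σg = 87, Σh = 176, Σg² = 1525, Σh² = 6494, Σgh = 3066
nΣgh − ΣgΣh = 15330 − 15312 = 18
nΣg² − (Σg)² = 7625 − 7569 = 56; nΣh² − (Σh)² = 32470 − 30976 = 1494
r = 18 / √(56 × 1494) = 18 / 289.2473 ≈ 0.062

0.062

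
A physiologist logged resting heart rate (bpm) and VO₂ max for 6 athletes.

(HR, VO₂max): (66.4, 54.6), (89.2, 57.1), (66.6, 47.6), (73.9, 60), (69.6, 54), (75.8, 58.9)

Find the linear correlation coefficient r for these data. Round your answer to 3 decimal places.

n = 6, Σx = 441.5, Σy = 332.2, Σx² = 32852.17, Σy² = 18492.54, Σxy = 24545.94
nΣxy − ΣxΣy = 147275.64 − 146666.3 = 609.34
nΣx² − (Σx)² = 197113.02 − 194922.25 = 2190.77; nΣy² − (Σy)² = 110955.24 − 110356.84 = 598.4
r = 609.34 / √(2190.77 × 598.4) = 609.34 / 1144.9702 ≈ 0.532

0.532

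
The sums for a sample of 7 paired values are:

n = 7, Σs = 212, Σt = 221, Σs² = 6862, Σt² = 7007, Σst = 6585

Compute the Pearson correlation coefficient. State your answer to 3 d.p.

-0.944

r = (nΣst − ΣsΣt) / √[(nΣs² − (Σs)²)(nΣt² − (Σt)²)]
Numerator: 7×6585 − 212×221 = -757
Denominator: √[(48034 − 44944)(49049 − 48841)] = √[3090 × 208] = 801.6982
r = -757 / 801.6982 ≈ -0.944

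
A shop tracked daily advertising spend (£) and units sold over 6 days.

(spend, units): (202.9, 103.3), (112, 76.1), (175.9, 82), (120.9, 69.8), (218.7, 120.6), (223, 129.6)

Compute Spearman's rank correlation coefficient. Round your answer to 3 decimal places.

0.943

Rank spend: 4, 1, 3, 2, 5, 6
Rank units: 4, 2, 3, 1, 5, 6
d = rank(spend) − rank(units): 0, -1, 0, 1, 0, 0; Σd² = 2
ρ = 1 − 6Σd² / [n(n²−1)] = 1 − 6×2 / (6×35) = 1 − 12/210 ≈ 0.943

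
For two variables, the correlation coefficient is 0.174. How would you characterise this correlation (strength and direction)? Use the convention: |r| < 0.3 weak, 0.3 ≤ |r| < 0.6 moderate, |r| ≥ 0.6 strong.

weak positive

r = 0.174 > 0 so the relationship is positive.
|r| = 0.174, which falls in the weak range.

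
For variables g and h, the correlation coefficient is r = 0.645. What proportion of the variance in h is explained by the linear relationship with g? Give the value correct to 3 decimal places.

0.416

r² = (0.645)² = 0.416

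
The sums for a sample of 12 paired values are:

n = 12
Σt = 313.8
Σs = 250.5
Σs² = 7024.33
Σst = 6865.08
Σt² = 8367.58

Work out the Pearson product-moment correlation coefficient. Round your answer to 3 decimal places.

r = (nΣst − ΣsΣt) / √[(nΣs² − (Σs)²)(nΣt² − (Σt)²)]
Numerator: 12×6865.08 − 250.5×313.8 = 3774.06
Denominator: √[(84291.96 − 62750.25)(100410.96 − 98470.44)] = √[21541.71 × 1940.52] = 6465.4558
r = 3774.06 / 6465.4558 ≈ 0.584

0.584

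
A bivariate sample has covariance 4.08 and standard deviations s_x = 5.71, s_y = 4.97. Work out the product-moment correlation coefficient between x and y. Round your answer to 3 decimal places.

0.144

r = Cov(x,y) / (s_x · s_y) = 4.08 / (5.71 × 4.97)
  = 4.08 / 28.3787 ≈ 0.144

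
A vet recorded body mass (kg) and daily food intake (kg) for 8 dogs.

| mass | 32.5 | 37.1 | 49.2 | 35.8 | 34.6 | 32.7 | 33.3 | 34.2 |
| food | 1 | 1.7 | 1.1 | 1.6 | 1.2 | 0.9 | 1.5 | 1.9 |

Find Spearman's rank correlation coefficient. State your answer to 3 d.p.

0.429

Rank mass: 1, 7, 8, 6, 5, 2, 3, 4
Rank food: 2, 7, 3, 6, 4, 1, 5, 8
d = rank(mass) − rank(food): -1, 0, 5, 0, 1, 1, -2, -4; Σd² = 48
ρ = 1 − 6Σd² / [n(n²−1)] = 1 − 6×48 / (8×63) = 1 − 288/504 ≈ 0.429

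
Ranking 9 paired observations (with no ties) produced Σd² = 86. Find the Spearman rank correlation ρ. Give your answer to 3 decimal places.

0.283

ρ = 1 − 6Σd² / [n(n²−1)] = 1 − 6×86 / (9×80)
  = 1 − 516/720 = 1 − 0.7167 ≈ 0.283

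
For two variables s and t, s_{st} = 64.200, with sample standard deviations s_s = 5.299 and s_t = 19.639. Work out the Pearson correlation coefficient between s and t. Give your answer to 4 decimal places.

0.6169

r = Cov(s,t) / (s_s · s_t) = 64.200 / (5.299 × 19.639)
  = 64.200 / 104.0671 ≈ 0.6169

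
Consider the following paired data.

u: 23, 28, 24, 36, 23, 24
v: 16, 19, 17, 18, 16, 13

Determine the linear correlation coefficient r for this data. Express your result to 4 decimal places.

0.5500

n = 6, Σu = 158, Σv = 99, Σu² = 4290, Σv² = 1655, Σuv = 2636
nΣuv − ΣuΣv = 15816 − 15642 = 174
nΣu² − (Σu)² = 25740 − 24964 = 776; nΣv² − (Σv)² = 9930 − 9801 = 129
r = 174 / √(776 × 129) = 174 / 316.3922 ≈ 0.5500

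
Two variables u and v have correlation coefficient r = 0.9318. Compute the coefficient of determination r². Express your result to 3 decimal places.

0.868

r² = (0.9318)² = 0.868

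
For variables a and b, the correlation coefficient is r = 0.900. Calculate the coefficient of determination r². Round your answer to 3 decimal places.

0.810

r² = (0.900)² = 0.810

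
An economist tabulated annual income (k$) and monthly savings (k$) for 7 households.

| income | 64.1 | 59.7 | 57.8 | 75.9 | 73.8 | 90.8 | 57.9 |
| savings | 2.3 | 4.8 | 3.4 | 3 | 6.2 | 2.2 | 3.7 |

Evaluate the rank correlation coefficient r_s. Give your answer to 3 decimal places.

Rank income: 4, 3, 1, 6, 5, 7, 2
Rank savings: 2, 6, 4, 3, 7, 1, 5
d = rank(income) − rank(savings): 2, -3, -3, 3, -2, 6, -3; Σd² = 80
ρ = 1 − 6Σd² / [n(n²−1)] = 1 − 6×80 / (7×48) = 1 − 480/336 ≈ -0.429

-0.429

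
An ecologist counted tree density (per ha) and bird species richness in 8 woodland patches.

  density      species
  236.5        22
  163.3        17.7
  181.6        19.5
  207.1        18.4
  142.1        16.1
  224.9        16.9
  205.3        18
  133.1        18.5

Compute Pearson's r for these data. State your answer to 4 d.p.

0.4673

n = 8, Σx = 1493.9, Σy = 147.1, Σx² = 289104.23, Σy² = 2727.17, Σxy = 27691.62
nΣxy − ΣxΣy = 221532.96 − 219752.69 = 1780.27
nΣx² − (Σx)² = 2312833.84 − 2231737.21 = 81096.63; nΣy² − (Σy)² = 21817.36 − 21638.41 = 178.95
r = 1780.27 / √(81096.63 × 178.95) = 1780.27 / 3809.4937 ≈ 0.4673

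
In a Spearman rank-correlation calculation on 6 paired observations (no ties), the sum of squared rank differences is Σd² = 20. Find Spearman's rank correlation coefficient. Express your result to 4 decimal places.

ρ = 1 − 6Σd² / [n(n²−1)] = 1 − 6×20 / (6×35)
  = 1 − 120/210 = 1 − 0.57143 ≈ 0.4286

0.4286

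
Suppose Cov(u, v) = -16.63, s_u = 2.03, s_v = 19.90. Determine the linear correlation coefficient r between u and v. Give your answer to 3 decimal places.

-0.412

r = Cov(u,v) / (s_u · s_v) = -16.63 / (2.03 × 19.90)
  = -16.63 / 40.3970 ≈ -0.412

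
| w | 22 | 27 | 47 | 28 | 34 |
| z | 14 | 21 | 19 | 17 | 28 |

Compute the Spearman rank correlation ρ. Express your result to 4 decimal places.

0.5000

Rank w: 1, 2, 5, 3, 4
Rank z: 1, 4, 3, 2, 5
d = rank(w) − rank(z): 0, -2, 2, 1, -1; Σd² = 10
ρ = 1 − 6Σd² / [n(n²−1)] = 1 − 6×10 / (5×24) = 1 − 60/120 ≈ 0.5000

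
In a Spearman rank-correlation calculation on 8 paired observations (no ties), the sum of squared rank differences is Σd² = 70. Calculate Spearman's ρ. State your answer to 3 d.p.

ρ = 1 − 6Σd² / [n(n²−1)] = 1 − 6×70 / (8×63)
  = 1 − 420/504 = 1 − 0.8333 ≈ 0.167

0.167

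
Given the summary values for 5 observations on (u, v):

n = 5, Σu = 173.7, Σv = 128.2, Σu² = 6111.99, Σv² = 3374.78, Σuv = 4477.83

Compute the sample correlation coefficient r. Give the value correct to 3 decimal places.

0.293

r = (nΣuv − ΣuΣv) / √[(nΣu² − (Σu)²)(nΣv² − (Σv)²)]
Numerator: 5×4477.83 − 173.7×128.2 = 120.81
Denominator: √[(30559.95 − 30171.69)(16873.9 − 16435.24)] = √[388.26 × 438.66] = 412.6913
r = 120.81 / 412.6913 ≈ 0.293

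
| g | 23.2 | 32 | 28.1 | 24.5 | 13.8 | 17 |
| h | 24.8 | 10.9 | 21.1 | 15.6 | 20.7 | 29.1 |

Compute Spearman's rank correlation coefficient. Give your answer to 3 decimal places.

Rank g: 3, 6, 5, 4, 1, 2
Rank h: 5, 1, 4, 2, 3, 6
d = rank(g) − rank(h): -2, 5, 1, 2, -2, -4; Σd² = 54
ρ = 1 − 6Σd² / [n(n²−1)] = 1 − 6×54 / (6×35) = 1 − 324/210 ≈ -0.543

-0.543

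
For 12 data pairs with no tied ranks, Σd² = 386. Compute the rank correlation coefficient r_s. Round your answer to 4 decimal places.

-0.3497

ρ = 1 − 6Σd² / [n(n²−1)] = 1 − 6×386 / (12×143)
  = 1 − 2316/1716 = 1 − 1.34965 ≈ -0.3497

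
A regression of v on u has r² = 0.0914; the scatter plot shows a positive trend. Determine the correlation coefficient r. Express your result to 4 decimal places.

|r| = √0.0914 = 0.3023
The association is positive, so r = 0.3023.

0.3023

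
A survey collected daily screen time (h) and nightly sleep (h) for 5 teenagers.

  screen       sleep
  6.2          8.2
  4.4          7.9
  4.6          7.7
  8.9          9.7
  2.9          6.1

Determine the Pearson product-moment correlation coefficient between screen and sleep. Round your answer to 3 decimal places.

0.956

n = 5, Σx = 27, Σy = 39.6, Σx² = 166.58, Σy² = 320.24, Σxy = 225.04
nΣxy − ΣxΣy = 1125.2 − 1069.2 = 56
nΣx² − (Σx)² = 832.9 − 729 = 103.9; nΣy² − (Σy)² = 1601.2 − 1568.16 = 33.04
r = 56 / √(103.9 × 33.04) = 56 / 58.5906 ≈ 0.956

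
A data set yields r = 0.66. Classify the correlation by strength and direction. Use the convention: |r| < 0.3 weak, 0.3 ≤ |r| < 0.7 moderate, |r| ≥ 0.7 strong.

moderate positive

r = 0.66 > 0 so the relationship is positive.
|r| = 0.66, which falls in the moderate range.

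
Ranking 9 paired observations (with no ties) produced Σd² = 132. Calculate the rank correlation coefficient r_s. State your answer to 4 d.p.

-0.1000

ρ = 1 − 6Σd² / [n(n²−1)] = 1 − 6×132 / (9×80)
  = 1 − 792/720 = 1 − 1.10000 ≈ -0.1000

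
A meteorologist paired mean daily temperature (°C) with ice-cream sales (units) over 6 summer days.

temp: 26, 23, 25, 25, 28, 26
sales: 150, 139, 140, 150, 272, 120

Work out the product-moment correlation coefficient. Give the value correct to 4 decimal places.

0.7128

n = 6, Σx = 153, Σy = 971, Σx² = 3915, Σy² = 172305, Σxy = 25083
nΣxy − ΣxΣy = 150498 − 148563 = 1935
nΣx² − (Σx)² = 23490 − 23409 = 81; nΣy² − (Σy)² = 1033830 − 942841 = 90989
r = 1935 / √(81 × 90989) = 1935 / 2714.7945 ≈ 0.7128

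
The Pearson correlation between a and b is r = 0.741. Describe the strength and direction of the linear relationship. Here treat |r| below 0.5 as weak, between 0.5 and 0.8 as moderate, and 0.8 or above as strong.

moderate positive

r = 0.741 > 0 so the relationship is positive.
|r| = 0.741, which falls in the moderate range.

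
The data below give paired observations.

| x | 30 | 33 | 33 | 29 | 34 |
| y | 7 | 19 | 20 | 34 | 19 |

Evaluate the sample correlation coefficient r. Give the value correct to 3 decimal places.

-0.231

n = 5, Σx = 159, Σy = 99, Σx² = 5075, Σy² = 2327, Σxy = 3129
nΣxy − ΣxΣy = 15645 − 15741 = -96
nΣx² − (Σx)² = 25375 − 25281 = 94; nΣy² − (Σy)² = 11635 − 9801 = 1834
r = -96 / √(94 × 1834) = -96 / 415.2060 ≈ -0.231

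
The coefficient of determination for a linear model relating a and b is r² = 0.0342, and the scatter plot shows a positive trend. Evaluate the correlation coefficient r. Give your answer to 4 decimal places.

0.1849

|r| = √0.0342 = 0.1849
The association is positive, so r = 0.1849.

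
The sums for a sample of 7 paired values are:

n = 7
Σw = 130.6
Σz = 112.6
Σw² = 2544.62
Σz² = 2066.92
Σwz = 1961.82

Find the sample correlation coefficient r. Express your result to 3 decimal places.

-0.836

r = (nΣwz − ΣwΣz) / √[(nΣw² − (Σw)²)(nΣz² − (Σz)²)]
Numerator: 7×1961.82 − 130.6×112.6 = -972.82
Denominator: √[(17812.34 − 17056.36)(14468.44 − 12678.76)] = √[755.98 × 1789.68] = 1163.1691
r = -972.82 / 1163.1691 ≈ -0.836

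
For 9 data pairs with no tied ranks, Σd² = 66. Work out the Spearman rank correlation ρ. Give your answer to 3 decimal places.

0.450

ρ = 1 − 6Σd² / [n(n²−1)] = 1 − 6×66 / (9×80)
  = 1 − 396/720 = 1 − 0.5500 ≈ 0.450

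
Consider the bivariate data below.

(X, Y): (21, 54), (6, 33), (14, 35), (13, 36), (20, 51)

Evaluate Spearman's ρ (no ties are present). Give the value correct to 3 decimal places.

0.900

Rank X: 5, 1, 3, 2, 4
Rank Y: 5, 1, 2, 3, 4
d = rank(X) − rank(Y): 0, 0, 1, -1, 0; Σd² = 2
ρ = 1 − 6Σd² / [n(n²−1)] = 1 − 6×2 / (5×24) = 1 − 12/120 ≈ 0.900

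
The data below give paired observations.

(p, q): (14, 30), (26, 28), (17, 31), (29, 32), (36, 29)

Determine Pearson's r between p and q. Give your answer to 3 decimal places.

-0.229

n = 5, Σp = 122, Σq = 150, Σp² = 3298, Σq² = 4510, Σpq = 3647
nΣpq − ΣpΣq = 18235 − 18300 = -65
nΣp² − (Σp)² = 16490 − 14884 = 1606; nΣq² − (Σq)² = 22550 − 22500 = 50
r = -65 / √(1606 × 50) = -65 / 283.3725 ≈ -0.229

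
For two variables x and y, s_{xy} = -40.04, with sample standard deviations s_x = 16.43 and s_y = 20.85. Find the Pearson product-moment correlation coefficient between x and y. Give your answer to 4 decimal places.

r = Cov(x,y) / (s_x · s_y) = -40.04 / (16.43 × 20.85)
  = -40.04 / 342.5655 ≈ -0.1169

-0.1169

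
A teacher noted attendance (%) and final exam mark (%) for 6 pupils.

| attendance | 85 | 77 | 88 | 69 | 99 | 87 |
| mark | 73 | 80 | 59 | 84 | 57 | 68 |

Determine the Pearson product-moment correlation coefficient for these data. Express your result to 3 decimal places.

n = 6, Σx = 505, Σy = 421, Σx² = 43029, Σy² = 30139, Σxy = 34912
nΣxy − ΣxΣy = 209472 − 212605 = -3133
nΣx² − (Σx)² = 258174 − 255025 = 3149; nΣy² − (Σy)² = 180834 − 177241 = 3593
r = -3133 / √(3149 × 3593) = -3133 / 3363.6821 ≈ -0.931

-0.931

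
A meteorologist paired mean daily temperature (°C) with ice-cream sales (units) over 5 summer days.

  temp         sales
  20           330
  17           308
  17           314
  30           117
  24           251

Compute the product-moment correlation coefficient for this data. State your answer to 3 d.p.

n = 5, Σx = 108, Σy = 1320, Σx² = 2454, Σy² = 379050, Σxy = 26708
nΣxy − ΣxΣy = 133540 − 142560 = -9020
nΣx² − (Σx)² = 12270 − 11664 = 606; nΣy² − (Σy)² = 1895250 − 1742400 = 152850
r = -9020 / √(606 × 152850) = -9020 / 9624.2974 ≈ -0.937

-0.937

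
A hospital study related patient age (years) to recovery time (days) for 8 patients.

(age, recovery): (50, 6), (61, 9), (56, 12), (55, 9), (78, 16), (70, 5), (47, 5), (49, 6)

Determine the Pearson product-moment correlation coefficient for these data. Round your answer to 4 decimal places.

0.6130

n = 8, Σx = 466, Σy = 68, Σx² = 27976, Σy² = 684, Σxy = 4143
nΣxy − ΣxΣy = 33144 − 31688 = 1456
nΣx² − (Σx)² = 223808 − 217156 = 6652; nΣy² − (Σy)² = 5472 − 4624 = 848
r = 1456 / √(6652 × 848) = 1456 / 2375.0571 ≈ 0.6130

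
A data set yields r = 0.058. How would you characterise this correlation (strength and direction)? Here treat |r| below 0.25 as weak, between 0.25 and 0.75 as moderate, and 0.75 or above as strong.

r = 0.058 > 0 so the relationship is positive.
|r| = 0.058, which falls in the weak range.

weak positive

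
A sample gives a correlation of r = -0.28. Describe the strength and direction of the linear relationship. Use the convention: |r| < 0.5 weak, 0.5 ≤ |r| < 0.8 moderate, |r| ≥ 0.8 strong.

weak negative

r = -0.28 < 0 so the relationship is negative.
|r| = 0.28, which falls in the weak range.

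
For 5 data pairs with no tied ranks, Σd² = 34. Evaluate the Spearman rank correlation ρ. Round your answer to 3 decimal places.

-0.700

ρ = 1 − 6Σd² / [n(n²−1)] = 1 − 6×34 / (5×24)
  = 1 − 204/120 = 1 − 1.7000 ≈ -0.700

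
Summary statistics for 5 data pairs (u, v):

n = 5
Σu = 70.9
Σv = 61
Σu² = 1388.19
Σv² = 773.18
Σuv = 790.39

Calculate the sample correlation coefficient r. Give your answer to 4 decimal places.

r = (nΣuv − ΣuΣv) / √[(nΣu² − (Σu)²)(nΣv² − (Σv)²)]
Numerator: 5×790.39 − 70.9×61 = -372.95
Denominator: √[(6940.95 − 5026.81)(3865.9 − 3721)] = √[1914.14 × 144.9] = 526.6487
r = -372.95 / 526.6487 ≈ -0.7082

-0.7082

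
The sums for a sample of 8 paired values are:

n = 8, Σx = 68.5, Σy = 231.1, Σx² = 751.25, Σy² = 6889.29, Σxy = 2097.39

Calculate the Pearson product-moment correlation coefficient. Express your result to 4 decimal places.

0.6326

r = (nΣxy − ΣxΣy) / √[(nΣx² − (Σx)²)(nΣy² − (Σy)²)]
Numerator: 8×2097.39 − 68.5×231.1 = 948.77
Denominator: √[(6010 − 4692.25)(55114.32 − 53407.21)] = √[1317.75 × 1707.11] = 1499.8481
r = 948.77 / 1499.8481 ≈ 0.6326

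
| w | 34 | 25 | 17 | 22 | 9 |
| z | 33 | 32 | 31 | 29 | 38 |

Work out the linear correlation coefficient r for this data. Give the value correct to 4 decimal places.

n = 5, Σw = 107, Σz = 163, Σw² = 2635, Σz² = 5359, Σwz = 3429
nΣwz − ΣwΣz = 17145 − 17441 = -296
nΣw² − (Σw)² = 13175 − 11449 = 1726; nΣz² − (Σz)² = 26795 − 26569 = 226
r = -296 / √(1726 × 226) = -296 / 624.5606 ≈ -0.4739

-0.4739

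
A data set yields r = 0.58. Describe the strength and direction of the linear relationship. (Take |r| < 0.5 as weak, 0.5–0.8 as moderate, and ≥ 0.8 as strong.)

moderate positive

r = 0.58 > 0 so the relationship is positive.
|r| = 0.58, which falls in the moderate range.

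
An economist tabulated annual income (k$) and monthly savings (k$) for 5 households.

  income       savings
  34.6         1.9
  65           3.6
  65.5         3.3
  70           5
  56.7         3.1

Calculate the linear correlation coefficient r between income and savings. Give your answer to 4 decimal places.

n = 5, Σx = 291.8, Σy = 16.9, Σx² = 17827.3, Σy² = 62.07, Σxy = 1041.66
nΣxy − ΣxΣy = 5208.3 − 4931.42 = 276.88
nΣx² − (Σx)² = 89136.5 − 85147.24 = 3989.26; nΣy² − (Σy)² = 310.35 − 285.61 = 24.74
r = 276.88 / √(3989.26 × 24.74) = 276.88 / 314.1565 ≈ 0.8813

0.8813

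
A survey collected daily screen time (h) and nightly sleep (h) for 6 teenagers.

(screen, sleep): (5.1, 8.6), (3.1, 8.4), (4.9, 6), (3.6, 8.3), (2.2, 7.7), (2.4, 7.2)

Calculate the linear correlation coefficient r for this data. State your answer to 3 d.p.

-0.101

n = 6, Σx = 21.3, Σy = 46.2, Σx² = 83.19, Σy² = 360.54, Σxy = 163.4
nΣxy − ΣxΣy = 980.4 − 984.06 = -3.66
nΣx² − (Σx)² = 499.14 − 453.69 = 45.45; nΣy² − (Σy)² = 2163.24 − 2134.44 = 28.8
r = -3.66 / √(45.45 × 28.8) = -3.66 / 36.1796 ≈ -0.101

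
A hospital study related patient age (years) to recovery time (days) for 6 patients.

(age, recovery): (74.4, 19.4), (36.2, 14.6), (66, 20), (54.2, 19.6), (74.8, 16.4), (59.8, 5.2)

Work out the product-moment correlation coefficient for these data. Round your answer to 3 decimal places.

0.230

n = 6, Σx = 365.4, Σy = 95.2, Σx² = 23310.52, Σy² = 1669.68, Σxy = 5891.88
nΣxy − ΣxΣy = 35351.28 − 34786.08 = 565.2
nΣx² − (Σx)² = 139863.12 − 133517.16 = 6345.96; nΣy² − (Σy)² = 10018.08 − 9063.04 = 955.04
r = 565.2 / √(6345.96 × 955.04) = 565.2 / 2461.8379 ≈ 0.230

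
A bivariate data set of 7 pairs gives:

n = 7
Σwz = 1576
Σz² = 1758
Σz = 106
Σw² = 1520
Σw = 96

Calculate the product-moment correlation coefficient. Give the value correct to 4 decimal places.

r = (nΣwz − ΣwΣz) / √[(nΣw² − (Σw)²)(nΣz² − (Σz)²)]
Numerator: 7×1576 − 96×106 = 856
Denominator: √[(10640 − 9216)(12306 − 11236)] = √[1424 × 1070] = 1234.3743
r = 856 / 1234.3743 ≈ 0.6935

0.6935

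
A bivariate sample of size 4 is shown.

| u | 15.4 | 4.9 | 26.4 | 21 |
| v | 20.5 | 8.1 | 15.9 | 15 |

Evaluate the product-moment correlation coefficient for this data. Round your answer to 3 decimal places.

0.589

n = 4, Σu = 67.7, Σv = 59.5, Σu² = 1399.13, Σv² = 963.67, Σuv = 1090.15
nΣuv − ΣuΣv = 4360.6 − 4028.15 = 332.45
nΣu² − (Σu)² = 5596.52 − 4583.29 = 1013.23; nΣv² − (Σv)² = 3854.68 − 3540.25 = 314.43
r = 332.45 / √(1013.23 × 314.43) = 332.45 / 564.4377 ≈ 0.589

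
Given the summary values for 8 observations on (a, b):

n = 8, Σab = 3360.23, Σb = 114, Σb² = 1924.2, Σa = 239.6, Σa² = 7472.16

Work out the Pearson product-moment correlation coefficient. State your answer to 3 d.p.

-0.181

r = (nΣab − ΣaΣb) / √[(nΣa² − (Σa)²)(nΣb² − (Σb)²)]
Numerator: 8×3360.23 − 239.6×114 = -432.56
Denominator: √[(59777.28 − 57408.16)(15393.6 − 12996)] = √[2369.12 × 2397.6] = 2383.3175
r = -432.56 / 2383.3175 ≈ -0.181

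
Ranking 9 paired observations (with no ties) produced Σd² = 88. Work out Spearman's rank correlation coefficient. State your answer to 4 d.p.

0.2667

ρ = 1 − 6Σd² / [n(n²−1)] = 1 − 6×88 / (9×80)
  = 1 − 528/720 = 1 − 0.73333 ≈ 0.2667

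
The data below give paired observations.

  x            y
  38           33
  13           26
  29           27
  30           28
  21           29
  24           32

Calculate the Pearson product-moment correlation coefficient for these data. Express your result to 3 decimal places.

0.596

n = 6, Σx = 155, Σy = 175, Σx² = 4371, Σy² = 5143, Σxy = 4592
nΣxy − ΣxΣy = 27552 − 27125 = 427
nΣx² − (Σx)² = 26226 − 24025 = 2201; nΣy² − (Σy)² = 30858 − 30625 = 233
r = 427 / √(2201 × 233) = 427 / 716.1236 ≈ 0.596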